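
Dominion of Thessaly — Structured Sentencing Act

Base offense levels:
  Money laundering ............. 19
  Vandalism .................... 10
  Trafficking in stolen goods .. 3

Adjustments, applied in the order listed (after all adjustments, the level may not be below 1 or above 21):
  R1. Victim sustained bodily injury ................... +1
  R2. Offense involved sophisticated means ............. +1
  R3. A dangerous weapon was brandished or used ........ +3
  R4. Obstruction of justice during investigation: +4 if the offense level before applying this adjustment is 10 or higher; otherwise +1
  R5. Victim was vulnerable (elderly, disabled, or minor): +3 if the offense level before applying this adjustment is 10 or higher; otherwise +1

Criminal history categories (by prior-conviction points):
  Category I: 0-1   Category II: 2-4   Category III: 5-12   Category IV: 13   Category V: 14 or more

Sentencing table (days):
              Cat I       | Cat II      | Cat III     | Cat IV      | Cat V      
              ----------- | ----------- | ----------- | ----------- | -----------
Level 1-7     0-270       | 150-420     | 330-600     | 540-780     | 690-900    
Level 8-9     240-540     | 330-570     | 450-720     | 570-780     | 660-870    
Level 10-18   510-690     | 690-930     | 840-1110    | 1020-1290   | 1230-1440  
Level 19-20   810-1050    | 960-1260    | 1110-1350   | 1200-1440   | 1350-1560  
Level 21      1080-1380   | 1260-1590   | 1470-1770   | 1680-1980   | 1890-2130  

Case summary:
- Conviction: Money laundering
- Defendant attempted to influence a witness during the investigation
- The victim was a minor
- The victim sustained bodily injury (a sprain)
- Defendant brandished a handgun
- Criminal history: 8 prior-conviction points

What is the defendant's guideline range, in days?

Base offense level for money laundering: 19.
R1 applies: 19 + 1 = 20.
R2 does not apply.
R3 applies: 20 + 3 = 23.
R4 applies (level before this adjustment is 23 ≥ 10, so +4): 23 + 4 = 27.
R5 applies (level before this adjustment is 27 ≥ 10, so +3): 27 + 3 = 30.
Level 30 exceeds the maximum of 21; capped at 21.
Final offense level: 21.
Criminal history: 8 prior points → Category III (5-12).
Level 21 falls in the 21 band.
Grid: Level 21 × Category III = 1470-1770 days.

1470-1770 days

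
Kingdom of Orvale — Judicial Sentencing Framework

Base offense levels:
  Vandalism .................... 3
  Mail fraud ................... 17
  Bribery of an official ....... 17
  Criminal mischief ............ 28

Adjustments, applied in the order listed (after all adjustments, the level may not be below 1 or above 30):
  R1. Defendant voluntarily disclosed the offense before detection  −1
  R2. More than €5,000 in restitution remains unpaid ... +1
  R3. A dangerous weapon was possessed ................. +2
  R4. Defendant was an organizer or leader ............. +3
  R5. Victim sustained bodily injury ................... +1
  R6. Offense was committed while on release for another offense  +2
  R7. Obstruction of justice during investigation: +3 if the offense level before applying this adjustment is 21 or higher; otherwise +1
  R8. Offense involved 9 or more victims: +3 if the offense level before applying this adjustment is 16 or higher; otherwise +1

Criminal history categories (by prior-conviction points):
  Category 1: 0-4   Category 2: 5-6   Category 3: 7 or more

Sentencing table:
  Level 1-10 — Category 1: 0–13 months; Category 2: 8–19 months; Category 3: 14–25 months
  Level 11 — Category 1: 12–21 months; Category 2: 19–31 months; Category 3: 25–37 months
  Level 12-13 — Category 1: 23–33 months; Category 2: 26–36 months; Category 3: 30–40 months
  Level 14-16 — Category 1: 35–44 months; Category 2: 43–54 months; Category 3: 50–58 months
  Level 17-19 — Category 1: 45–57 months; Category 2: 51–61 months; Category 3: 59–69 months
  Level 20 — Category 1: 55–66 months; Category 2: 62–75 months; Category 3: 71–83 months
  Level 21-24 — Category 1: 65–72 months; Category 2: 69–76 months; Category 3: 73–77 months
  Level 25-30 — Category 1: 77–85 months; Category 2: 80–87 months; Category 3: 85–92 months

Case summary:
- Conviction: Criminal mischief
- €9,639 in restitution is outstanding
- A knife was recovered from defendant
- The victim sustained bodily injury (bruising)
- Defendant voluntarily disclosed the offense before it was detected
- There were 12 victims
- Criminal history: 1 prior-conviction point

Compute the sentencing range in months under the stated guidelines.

Base offense level for criminal mischief: 28.
R1 applies: 28 − 1 = 27.
R2 applies: 27 + 1 = 28.
R3 applies: 28 + 2 = 30.
R5 applies: 30 + 1 = 31.
R7 does not apply.
R8 applies (level before this adjustment is 31 ≥ 16, so +3): 31 + 3 = 34.
Level 34 exceeds the maximum of 30; capped at 30.
Final offense level: 30.
Criminal history: 1 prior point → Category 1 (0-4).
Level 30 falls in the 25-30 band.
Grid: Level 25-30 × Category 1 = 77-85 months.

77-85 months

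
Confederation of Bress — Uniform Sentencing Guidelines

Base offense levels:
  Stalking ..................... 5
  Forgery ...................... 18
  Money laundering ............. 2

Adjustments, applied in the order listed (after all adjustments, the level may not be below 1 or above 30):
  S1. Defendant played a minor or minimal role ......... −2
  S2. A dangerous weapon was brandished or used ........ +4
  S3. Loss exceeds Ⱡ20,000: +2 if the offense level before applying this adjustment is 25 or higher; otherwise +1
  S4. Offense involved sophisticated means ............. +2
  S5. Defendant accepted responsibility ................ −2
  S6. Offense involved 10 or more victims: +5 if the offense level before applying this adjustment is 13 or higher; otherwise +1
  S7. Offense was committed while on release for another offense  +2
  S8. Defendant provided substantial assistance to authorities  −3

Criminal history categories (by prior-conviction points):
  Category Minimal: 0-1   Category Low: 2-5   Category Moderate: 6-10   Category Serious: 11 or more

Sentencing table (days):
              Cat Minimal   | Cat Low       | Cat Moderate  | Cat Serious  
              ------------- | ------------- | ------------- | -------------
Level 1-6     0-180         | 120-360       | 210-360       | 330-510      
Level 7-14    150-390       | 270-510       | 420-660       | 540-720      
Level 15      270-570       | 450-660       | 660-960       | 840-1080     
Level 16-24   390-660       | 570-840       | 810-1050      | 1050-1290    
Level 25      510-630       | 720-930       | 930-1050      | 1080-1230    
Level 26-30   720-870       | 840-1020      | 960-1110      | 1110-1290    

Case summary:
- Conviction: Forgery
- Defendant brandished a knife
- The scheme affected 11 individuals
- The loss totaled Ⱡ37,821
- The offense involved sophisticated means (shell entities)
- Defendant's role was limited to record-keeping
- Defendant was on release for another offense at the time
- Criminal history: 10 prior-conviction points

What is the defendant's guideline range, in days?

960-1110 days

Base offense level for forgery: 18.
S1 applies: 18 − 2 = 16.
S2 applies: 16 + 4 = 20.
S3 applies (level before this adjustment is 20 < 25, so +1): 20 + 1 = 21.
S4 applies: 21 + 2 = 23.
S5 does not apply.
S6 applies (level before this adjustment is 23 ≥ 13, so +5): 23 + 5 = 28.
S7 applies: 28 + 2 = 30.
Final offense level: 30.
Criminal history: 10 prior points → Category Moderate (6-10).
Level 30 falls in the 26-30 band.
Grid: Level 26-30 × Category Moderate = 960-1110 days.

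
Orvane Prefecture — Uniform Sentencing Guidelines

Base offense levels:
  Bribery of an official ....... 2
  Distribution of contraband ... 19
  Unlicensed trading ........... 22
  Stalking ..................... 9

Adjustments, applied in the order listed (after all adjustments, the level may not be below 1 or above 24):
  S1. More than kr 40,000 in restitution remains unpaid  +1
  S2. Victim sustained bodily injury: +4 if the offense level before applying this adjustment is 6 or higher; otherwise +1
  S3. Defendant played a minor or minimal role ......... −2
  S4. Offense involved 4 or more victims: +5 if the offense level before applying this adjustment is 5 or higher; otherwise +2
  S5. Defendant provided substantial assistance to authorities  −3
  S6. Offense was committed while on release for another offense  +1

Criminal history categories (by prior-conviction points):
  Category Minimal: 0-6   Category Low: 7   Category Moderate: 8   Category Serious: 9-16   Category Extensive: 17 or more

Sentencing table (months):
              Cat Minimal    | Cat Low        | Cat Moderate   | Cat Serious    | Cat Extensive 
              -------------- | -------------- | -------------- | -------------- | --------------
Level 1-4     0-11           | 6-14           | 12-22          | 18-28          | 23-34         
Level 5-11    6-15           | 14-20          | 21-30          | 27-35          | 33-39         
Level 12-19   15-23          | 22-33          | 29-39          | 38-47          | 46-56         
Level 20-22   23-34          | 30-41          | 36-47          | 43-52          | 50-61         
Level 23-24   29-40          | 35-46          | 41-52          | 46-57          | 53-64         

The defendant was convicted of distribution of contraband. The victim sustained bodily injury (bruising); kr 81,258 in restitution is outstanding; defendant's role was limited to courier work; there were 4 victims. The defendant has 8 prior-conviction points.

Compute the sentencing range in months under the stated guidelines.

Base offense level for distribution of contraband: 19.
S1 applies: 19 + 1 = 20.
S2 applies (level before this adjustment is 20 ≥ 6, so +4): 20 + 4 = 24.
S3 applies: 24 − 2 = 22.
S4 applies (level before this adjustment is 22 ≥ 5, so +5): 22 + 5 = 27.
S6 does not apply.
Level 27 exceeds the maximum of 24; capped at 24.
Final offense level: 24.
Criminal history: 8 prior points → Category Moderate (8).
Level 24 falls in the 23-24 band.
Grid: Level 23-24 × Category Moderate = 41-52 months.

41-52 months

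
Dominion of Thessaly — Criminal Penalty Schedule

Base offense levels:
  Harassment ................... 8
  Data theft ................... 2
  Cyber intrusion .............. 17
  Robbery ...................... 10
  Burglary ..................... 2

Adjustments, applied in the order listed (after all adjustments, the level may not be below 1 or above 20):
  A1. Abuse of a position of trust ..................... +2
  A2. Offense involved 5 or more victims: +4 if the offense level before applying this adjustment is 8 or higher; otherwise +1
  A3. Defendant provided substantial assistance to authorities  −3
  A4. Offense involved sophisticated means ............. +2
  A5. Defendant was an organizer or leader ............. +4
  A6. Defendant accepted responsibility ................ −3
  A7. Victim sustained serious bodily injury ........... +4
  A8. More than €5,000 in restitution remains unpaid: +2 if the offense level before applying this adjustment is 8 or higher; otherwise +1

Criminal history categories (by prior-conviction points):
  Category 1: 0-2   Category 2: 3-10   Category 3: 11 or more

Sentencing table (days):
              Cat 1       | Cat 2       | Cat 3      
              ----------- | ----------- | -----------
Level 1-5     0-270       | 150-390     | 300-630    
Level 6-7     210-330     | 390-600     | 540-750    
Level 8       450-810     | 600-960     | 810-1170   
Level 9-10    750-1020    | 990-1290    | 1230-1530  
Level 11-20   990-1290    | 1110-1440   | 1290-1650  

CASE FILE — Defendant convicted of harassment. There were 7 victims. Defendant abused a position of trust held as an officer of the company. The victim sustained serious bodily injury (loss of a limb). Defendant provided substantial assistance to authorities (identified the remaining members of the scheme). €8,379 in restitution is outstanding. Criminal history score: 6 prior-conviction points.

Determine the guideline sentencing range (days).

1110-1440 days

Base offense level for harassment: 8.
A1 applies: 8 + 2 = 10.
A2 applies (level before this adjustment is 10 ≥ 8, so +4): 10 + 4 = 14.
A3 applies: 14 − 3 = 11.
A5 does not apply.
A6 does not apply.
A7 applies: 11 + 4 = 15.
A8 applies (level before this adjustment is 15 ≥ 8, so +2): 15 + 2 = 17.
Final offense level: 17.
Criminal history: 6 prior points → Category 2 (3-10).
Level 17 falls in the 11-20 band.
Grid: Level 11-20 × Category 2 = 1110-1440 days.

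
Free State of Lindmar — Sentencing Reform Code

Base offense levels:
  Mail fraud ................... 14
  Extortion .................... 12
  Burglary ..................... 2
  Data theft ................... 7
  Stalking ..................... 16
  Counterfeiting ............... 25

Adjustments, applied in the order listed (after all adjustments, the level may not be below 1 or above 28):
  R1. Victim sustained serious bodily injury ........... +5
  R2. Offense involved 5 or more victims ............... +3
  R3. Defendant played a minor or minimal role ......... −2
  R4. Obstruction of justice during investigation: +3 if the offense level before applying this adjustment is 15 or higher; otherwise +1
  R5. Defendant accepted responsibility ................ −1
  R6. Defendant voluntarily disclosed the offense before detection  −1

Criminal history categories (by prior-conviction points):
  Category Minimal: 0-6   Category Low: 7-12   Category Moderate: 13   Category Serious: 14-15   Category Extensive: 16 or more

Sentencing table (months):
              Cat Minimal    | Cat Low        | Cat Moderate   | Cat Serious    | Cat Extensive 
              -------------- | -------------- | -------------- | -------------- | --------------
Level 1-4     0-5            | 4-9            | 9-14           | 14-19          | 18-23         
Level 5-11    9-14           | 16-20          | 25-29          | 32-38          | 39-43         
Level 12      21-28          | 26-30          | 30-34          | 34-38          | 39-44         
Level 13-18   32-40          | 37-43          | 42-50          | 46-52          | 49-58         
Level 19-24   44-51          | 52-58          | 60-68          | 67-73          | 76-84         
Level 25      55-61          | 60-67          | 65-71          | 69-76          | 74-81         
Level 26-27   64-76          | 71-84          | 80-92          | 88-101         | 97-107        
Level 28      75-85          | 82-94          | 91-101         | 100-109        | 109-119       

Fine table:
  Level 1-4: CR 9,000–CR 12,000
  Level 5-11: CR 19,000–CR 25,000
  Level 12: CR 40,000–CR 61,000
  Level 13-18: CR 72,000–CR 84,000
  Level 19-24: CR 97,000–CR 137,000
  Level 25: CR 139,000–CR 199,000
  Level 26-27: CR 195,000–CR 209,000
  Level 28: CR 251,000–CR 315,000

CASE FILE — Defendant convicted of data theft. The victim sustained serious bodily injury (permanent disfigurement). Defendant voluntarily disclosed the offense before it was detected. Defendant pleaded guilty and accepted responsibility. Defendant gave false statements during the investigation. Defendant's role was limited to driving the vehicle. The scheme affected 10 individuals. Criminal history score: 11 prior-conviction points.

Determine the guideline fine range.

CR 40,000–CR 61,000

Base offense level for data theft: 7.
R1 applies: 7 + 5 = 12.
R2 applies: 12 + 3 = 15.
R3 applies: 15 − 2 = 13.
R4 applies (level before this adjustment is 13 < 15, so +1): 13 + 1 = 14.
R5 applies: 14 − 1 = 13.
R6 applies: 13 − 1 = 12.
Final offense level: 12.
Level 12 falls in the 12 band.
Fine table: Level 12 → CR 40,000–CR 61,000.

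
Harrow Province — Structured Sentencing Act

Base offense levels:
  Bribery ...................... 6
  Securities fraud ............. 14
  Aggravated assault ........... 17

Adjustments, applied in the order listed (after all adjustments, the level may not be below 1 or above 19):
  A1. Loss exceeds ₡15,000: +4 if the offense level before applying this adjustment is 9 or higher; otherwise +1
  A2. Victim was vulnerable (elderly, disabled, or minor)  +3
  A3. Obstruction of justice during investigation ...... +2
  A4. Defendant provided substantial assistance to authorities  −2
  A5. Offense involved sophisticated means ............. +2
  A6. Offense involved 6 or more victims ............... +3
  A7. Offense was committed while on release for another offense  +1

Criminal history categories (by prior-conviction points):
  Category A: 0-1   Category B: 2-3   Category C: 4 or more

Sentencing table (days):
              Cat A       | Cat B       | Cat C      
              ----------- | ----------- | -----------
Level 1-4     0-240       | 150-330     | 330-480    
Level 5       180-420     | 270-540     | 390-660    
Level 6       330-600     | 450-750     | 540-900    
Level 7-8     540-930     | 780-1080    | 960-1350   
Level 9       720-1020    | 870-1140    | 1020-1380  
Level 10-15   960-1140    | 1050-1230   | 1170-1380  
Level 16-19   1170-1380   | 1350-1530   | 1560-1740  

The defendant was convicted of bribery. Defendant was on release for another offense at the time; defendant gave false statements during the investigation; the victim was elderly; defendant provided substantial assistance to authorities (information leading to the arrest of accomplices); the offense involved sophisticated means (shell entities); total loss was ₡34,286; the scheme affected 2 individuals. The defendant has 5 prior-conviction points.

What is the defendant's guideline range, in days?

1170-1380 days

Base offense level for bribery: 6.
A1 applies (level before this adjustment is 6 < 9, so +1): 6 + 1 = 7.
A2 applies: 7 + 3 = 10.
A3 applies: 10 + 2 = 12.
A4 applies: 12 − 2 = 10.
A5 applies: 10 + 2 = 12.
A6 does not apply.
A7 applies: 12 + 1 = 13.
Final offense level: 13.
Criminal history: 5 prior points → Category C (4+).
Level 13 falls in the 10-15 band.
Grid: Level 10-15 × Category C = 1170-1380 days.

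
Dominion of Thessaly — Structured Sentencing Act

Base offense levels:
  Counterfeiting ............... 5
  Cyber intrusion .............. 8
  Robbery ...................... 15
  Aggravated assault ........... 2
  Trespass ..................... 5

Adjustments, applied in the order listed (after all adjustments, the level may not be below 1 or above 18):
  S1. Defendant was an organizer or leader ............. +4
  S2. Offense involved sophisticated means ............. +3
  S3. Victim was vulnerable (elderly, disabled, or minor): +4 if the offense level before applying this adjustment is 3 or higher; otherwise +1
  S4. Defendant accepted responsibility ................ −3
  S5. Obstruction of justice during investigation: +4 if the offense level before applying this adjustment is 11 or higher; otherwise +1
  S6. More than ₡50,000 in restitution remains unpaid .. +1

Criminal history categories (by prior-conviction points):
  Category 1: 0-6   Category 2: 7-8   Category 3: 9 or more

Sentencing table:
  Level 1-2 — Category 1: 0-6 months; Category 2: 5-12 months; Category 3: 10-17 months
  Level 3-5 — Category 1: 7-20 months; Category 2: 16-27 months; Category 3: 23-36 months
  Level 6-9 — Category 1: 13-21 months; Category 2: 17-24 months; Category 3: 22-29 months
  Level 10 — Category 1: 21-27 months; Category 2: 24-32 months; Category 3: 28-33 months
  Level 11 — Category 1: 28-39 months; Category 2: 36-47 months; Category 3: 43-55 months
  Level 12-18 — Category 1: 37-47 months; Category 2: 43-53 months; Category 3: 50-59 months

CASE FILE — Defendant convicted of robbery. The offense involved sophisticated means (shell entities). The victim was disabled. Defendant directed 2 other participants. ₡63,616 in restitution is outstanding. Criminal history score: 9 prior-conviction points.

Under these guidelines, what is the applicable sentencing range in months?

Base offense level for robbery: 15.
S1 applies: 15 + 4 = 19.
S2 applies: 19 + 3 = 22.
S3 applies (level before this adjustment is 22 ≥ 3, so +4): 22 + 4 = 26.
S4 does not apply.
S5 does not apply.
S6 applies: 26 + 1 = 27.
Level 27 exceeds the maximum of 18; capped at 18.
Final offense level: 18.
Criminal history: 9 prior points → Category 3 (9+).
Level 18 falls in the 12-18 band.
Grid: Level 12-18 × Category 3 = 50-59 months.

50-59 months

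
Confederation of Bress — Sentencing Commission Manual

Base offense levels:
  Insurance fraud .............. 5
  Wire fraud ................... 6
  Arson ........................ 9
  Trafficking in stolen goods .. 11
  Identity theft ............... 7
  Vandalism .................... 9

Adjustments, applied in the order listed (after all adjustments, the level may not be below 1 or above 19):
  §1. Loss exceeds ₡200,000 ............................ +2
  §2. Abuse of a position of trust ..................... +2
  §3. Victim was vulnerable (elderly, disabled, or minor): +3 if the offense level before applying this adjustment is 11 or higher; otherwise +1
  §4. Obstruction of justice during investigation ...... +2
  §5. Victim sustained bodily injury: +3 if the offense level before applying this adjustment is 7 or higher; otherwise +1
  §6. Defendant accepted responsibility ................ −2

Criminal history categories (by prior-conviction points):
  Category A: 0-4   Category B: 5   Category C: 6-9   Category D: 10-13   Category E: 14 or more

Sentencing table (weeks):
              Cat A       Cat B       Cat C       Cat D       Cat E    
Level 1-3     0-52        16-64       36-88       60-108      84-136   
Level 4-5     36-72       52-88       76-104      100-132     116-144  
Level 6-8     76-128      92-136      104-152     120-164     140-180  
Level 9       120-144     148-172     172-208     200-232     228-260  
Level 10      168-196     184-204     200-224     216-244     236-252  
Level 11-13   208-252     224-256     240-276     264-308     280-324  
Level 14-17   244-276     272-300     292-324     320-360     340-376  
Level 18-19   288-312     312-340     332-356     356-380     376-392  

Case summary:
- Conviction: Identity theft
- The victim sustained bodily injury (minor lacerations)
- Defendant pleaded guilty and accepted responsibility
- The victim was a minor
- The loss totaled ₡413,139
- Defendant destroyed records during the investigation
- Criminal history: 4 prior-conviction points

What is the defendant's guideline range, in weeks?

Base offense level for identity theft: 7.
§1 applies: 7 + 2 = 9.
§2 does not apply.
§3 applies (level before this adjustment is 9 < 11, so +1): 9 + 1 = 10.
§4 applies: 10 + 2 = 12.
§5 applies (level before this adjustment is 12 ≥ 7, so +3): 12 + 3 = 15.
§6 applies: 15 − 2 = 13.
Final offense level: 13.
Criminal history: 4 prior points → Category A (0-4).
Level 13 falls in the 11-13 band.
Grid: Level 11-13 × Category A = 208-252 weeks.

208-252 weeks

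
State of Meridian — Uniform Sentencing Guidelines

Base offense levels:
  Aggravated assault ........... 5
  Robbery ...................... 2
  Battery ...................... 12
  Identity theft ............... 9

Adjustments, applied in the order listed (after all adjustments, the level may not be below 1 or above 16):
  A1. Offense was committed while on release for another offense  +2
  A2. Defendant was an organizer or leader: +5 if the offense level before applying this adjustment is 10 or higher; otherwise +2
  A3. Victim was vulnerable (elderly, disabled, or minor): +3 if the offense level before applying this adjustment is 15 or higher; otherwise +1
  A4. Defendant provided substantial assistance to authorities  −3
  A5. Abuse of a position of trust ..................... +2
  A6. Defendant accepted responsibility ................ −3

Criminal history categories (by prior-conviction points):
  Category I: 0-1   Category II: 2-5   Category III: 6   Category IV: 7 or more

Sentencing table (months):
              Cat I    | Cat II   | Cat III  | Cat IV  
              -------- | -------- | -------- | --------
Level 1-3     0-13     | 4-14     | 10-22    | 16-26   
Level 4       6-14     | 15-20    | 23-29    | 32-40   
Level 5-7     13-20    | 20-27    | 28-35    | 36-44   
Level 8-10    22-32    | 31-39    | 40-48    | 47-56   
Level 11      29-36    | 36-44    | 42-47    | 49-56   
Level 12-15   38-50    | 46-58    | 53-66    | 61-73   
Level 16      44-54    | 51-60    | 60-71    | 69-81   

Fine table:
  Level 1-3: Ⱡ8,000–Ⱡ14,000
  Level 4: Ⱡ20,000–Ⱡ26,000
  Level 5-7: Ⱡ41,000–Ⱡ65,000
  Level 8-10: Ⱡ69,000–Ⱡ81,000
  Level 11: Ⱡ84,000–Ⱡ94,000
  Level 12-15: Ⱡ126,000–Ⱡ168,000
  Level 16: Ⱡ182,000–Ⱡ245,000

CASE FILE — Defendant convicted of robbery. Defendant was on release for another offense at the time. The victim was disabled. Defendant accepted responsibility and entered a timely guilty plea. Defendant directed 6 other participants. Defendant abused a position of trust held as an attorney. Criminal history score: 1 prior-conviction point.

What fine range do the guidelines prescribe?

Base offense level for robbery: 2.
A1 applies: 2 + 2 = 4.
A2 applies (level before this adjustment is 4 < 10, so +2): 4 + 2 = 6.
A3 applies (level before this adjustment is 6 < 15, so +1): 6 + 1 = 7.
A5 applies: 7 + 2 = 9.
A6 applies: 9 − 3 = 6.
Final offense level: 6.
Level 6 falls in the 5-7 band.
Fine table: Level 5-7 → Ⱡ41,000–Ⱡ65,000.

Ⱡ41,000–Ⱡ65,000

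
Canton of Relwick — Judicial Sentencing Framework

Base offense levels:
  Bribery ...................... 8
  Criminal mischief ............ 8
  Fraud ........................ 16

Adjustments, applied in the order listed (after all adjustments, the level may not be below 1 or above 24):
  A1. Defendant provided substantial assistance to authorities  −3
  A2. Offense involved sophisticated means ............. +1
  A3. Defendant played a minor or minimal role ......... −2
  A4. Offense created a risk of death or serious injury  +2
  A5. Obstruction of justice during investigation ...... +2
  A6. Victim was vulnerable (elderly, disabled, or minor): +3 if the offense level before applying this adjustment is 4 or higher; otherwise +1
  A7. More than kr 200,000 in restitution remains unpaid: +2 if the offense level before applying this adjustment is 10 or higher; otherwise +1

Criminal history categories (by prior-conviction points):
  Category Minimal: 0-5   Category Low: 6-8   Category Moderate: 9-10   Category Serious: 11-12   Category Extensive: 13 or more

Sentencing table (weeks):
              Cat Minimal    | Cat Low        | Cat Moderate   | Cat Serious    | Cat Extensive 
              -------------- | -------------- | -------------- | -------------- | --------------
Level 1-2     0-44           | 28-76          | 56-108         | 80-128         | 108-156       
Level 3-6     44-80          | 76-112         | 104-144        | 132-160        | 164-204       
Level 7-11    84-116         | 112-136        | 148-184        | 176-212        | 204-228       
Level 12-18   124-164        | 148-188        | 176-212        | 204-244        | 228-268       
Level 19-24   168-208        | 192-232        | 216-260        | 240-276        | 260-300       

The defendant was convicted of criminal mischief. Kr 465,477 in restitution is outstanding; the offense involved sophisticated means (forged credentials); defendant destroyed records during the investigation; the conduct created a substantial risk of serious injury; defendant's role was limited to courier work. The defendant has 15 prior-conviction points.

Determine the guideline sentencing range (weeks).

Base offense level for criminal mischief: 8.
A2 applies: 8 + 1 = 9.
A3 applies: 9 − 2 = 7.
A4 applies: 7 + 2 = 9.
A5 applies: 9 + 2 = 11.
A7 applies (level before this adjustment is 11 ≥ 10, so +2): 11 + 2 = 13.
Final offense level: 13.
Criminal history: 15 prior points → Category Extensive (13+).
Level 13 falls in the 12-18 band.
Grid: Level 12-18 × Category Extensive = 228-268 weeks.

228-268 weeks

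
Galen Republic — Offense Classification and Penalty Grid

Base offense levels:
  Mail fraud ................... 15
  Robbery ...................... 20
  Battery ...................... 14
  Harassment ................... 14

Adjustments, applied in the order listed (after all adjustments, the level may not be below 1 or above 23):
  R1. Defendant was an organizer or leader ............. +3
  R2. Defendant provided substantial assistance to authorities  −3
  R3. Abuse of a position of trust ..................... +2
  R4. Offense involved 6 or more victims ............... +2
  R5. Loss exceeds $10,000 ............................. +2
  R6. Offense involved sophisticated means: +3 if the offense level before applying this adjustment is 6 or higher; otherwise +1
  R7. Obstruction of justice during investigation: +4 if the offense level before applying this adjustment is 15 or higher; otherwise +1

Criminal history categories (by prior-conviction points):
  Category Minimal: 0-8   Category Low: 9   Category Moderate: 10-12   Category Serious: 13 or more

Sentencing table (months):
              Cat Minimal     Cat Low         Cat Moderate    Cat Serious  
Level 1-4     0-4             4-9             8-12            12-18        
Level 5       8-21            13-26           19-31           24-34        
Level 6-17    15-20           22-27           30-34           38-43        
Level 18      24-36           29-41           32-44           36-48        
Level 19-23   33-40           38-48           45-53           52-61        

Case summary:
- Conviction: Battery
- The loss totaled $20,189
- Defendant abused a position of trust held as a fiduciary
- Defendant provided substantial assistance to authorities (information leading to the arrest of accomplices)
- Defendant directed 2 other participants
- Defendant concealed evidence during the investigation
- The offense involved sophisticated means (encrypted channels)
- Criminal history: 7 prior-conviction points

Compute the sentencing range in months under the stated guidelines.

33-40 months

Base offense level for battery: 14.
R1 applies: 14 + 3 = 17.
R2 applies: 17 − 3 = 14.
R3 applies: 14 + 2 = 16.
R5 applies: 16 + 2 = 18.
R6 applies (level before this adjustment is 18 ≥ 6, so +3): 18 + 3 = 21.
R7 applies (level before this adjustment is 21 ≥ 15, so +4): 21 + 4 = 25.
Level 25 exceeds the maximum of 23; capped at 23.
Final offense level: 23.
Criminal history: 7 prior points → Category Minimal (0-8).
Level 23 falls in the 19-23 band.
Grid: Level 19-23 × Category Minimal = 33-40 months.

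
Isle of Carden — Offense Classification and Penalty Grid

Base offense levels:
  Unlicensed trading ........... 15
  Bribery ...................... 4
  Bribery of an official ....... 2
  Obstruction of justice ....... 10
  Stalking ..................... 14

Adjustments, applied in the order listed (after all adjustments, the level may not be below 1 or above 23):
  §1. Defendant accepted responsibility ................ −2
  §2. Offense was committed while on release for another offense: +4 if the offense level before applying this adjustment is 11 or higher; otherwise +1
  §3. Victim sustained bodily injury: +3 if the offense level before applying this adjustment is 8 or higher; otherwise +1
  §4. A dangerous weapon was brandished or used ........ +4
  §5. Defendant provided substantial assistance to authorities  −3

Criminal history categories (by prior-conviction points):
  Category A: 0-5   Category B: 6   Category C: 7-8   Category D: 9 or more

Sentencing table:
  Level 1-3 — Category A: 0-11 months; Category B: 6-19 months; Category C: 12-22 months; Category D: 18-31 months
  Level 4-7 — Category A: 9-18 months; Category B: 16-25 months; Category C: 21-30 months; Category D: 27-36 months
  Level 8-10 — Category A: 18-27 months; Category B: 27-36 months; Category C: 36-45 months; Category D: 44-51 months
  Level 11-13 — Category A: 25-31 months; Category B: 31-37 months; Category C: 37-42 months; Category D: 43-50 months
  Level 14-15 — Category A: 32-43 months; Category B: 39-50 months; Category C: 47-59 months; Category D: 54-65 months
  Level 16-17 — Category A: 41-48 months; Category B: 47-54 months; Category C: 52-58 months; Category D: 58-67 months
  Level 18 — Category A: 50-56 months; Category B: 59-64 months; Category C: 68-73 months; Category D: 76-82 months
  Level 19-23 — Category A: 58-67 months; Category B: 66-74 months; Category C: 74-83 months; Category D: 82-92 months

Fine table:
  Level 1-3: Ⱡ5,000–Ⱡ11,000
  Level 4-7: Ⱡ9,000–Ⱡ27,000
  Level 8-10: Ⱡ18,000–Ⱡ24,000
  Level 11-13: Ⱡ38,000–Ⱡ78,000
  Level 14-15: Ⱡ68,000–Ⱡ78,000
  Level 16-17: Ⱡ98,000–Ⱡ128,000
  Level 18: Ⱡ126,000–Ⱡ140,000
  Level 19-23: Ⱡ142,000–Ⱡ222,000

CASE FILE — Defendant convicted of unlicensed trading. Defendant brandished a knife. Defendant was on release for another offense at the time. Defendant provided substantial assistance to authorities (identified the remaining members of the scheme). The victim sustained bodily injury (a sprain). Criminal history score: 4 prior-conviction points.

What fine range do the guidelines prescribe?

Ⱡ142,000–Ⱡ222,000

Base offense level for unlicensed trading: 15.
§2 applies (level before this adjustment is 15 ≥ 11, so +4): 15 + 4 = 19.
§3 applies (level before this adjustment is 19 ≥ 8, so +3): 19 + 3 = 22.
§4 applies: 22 + 4 = 26.
§5 applies: 26 − 3 = 23.
Final offense level: 23.
Level 23 falls in the 19-23 band.
Fine table: Level 19-23 → Ⱡ142,000–Ⱡ222,000.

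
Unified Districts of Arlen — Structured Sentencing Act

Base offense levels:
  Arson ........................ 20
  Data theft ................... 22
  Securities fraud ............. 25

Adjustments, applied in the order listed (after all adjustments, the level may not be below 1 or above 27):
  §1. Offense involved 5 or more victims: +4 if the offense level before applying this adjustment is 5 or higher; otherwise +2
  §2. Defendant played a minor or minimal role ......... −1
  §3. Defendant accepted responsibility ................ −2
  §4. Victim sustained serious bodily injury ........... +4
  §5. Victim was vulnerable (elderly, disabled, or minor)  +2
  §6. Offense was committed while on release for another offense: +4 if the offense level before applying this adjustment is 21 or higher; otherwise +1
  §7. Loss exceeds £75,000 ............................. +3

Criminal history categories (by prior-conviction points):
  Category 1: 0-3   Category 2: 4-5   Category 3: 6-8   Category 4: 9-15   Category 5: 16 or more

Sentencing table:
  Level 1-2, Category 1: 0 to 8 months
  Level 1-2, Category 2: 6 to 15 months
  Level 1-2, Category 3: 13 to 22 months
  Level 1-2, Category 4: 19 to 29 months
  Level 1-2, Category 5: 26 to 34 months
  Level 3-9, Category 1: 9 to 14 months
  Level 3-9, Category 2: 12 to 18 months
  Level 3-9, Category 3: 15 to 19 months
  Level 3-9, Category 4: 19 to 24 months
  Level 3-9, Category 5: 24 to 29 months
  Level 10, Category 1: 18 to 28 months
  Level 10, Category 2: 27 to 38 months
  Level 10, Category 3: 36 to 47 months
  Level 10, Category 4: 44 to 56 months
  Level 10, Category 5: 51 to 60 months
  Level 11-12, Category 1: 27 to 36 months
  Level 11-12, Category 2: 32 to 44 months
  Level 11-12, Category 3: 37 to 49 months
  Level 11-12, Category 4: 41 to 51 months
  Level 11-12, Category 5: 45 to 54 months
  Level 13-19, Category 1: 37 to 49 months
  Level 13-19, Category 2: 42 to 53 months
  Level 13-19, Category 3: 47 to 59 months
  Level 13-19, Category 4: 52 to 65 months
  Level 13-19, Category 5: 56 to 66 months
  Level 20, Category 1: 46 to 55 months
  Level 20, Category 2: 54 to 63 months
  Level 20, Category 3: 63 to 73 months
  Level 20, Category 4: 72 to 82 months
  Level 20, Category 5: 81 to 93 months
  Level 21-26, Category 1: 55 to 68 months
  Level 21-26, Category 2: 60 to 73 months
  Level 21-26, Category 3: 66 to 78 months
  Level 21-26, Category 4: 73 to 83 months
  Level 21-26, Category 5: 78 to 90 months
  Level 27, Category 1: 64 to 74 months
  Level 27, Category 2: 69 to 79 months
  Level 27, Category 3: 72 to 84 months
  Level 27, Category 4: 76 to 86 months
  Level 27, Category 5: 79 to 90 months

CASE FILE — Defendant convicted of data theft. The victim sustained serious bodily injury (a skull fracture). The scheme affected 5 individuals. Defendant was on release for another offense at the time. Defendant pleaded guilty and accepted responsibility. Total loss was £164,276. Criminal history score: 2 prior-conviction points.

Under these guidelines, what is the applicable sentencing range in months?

64-74 months

Base offense level for data theft: 22.
§1 applies (level before this adjustment is 22 ≥ 5, so +4): 22 + 4 = 26.
§3 applies: 26 − 2 = 24.
§4 applies: 24 + 4 = 28.
§6 applies (level before this adjustment is 28 ≥ 21, so +4): 28 + 4 = 32.
§7 applies: 32 + 3 = 35.
Level 35 exceeds the maximum of 27; capped at 27.
Final offense level: 27.
Criminal history: 2 prior points → Category 1 (0-3).
Level 27 falls in the 27 band.
Grid: Level 27 × Category 1 = 64-74 months.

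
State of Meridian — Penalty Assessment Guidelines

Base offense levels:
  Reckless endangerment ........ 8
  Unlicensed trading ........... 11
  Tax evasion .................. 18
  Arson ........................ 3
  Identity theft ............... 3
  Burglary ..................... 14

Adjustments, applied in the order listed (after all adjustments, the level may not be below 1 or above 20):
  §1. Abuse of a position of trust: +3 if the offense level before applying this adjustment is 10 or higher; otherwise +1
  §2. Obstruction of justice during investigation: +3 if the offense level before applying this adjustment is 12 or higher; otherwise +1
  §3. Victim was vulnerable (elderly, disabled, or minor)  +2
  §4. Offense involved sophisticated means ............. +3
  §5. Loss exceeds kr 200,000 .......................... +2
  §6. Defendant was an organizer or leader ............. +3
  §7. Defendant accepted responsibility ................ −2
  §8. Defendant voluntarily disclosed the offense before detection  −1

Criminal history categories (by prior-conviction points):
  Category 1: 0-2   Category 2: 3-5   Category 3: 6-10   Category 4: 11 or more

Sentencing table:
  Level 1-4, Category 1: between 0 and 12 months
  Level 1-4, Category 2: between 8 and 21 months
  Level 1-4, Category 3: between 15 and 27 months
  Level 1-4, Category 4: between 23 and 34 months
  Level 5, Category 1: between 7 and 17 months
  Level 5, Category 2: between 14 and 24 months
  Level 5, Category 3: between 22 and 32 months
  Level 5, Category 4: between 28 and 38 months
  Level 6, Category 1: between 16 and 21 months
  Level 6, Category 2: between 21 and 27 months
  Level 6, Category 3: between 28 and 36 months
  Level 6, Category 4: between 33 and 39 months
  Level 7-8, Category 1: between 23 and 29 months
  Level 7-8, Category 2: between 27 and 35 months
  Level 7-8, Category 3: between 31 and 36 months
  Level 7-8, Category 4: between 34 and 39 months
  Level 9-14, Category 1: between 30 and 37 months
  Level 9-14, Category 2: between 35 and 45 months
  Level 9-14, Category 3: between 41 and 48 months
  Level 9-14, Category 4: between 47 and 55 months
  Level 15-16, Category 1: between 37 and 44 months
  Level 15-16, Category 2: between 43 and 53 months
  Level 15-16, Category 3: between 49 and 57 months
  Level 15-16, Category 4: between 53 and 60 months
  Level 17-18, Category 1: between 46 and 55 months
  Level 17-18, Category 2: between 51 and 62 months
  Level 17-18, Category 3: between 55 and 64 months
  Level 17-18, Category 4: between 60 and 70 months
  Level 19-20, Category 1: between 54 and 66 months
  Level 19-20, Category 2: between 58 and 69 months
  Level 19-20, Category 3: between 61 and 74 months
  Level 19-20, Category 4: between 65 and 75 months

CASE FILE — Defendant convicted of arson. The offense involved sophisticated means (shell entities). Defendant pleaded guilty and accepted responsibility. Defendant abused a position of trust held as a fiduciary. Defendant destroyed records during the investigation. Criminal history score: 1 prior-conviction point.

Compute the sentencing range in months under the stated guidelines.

16-21 months

Base offense level for arson: 3.
§1 applies (level before this adjustment is 3 < 10, so +1): 3 + 1 = 4.
§2 applies (level before this adjustment is 4 < 12, so +1): 4 + 1 = 5.
§3 does not apply.
§4 applies: 5 + 3 = 8.
§5 does not apply.
§6 does not apply.
§7 applies: 8 − 2 = 6.
§8 does not apply.
Final offense level: 6.
Criminal history: 1 prior point → Category 1 (0-2).
Level 6 falls in the 6 band.
Grid: Level 6 × Category 1 = 16-21 months.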